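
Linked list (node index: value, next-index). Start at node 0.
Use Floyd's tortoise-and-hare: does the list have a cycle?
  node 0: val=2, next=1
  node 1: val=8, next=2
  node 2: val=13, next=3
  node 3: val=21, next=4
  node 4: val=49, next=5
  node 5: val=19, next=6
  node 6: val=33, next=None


Floyd's tortoise (slow, +1) and hare (fast, +2):
  init: slow=0, fast=0
  step 1: slow=1, fast=2
  step 2: slow=2, fast=4
  step 3: slow=3, fast=6
  step 4: fast -> None, no cycle

Cycle: no


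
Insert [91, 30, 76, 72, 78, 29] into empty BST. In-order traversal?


Insert 91: root
Insert 30: L from 91
Insert 76: L from 91 -> R from 30
Insert 72: L from 91 -> R from 30 -> L from 76
Insert 78: L from 91 -> R from 30 -> R from 76
Insert 29: L from 91 -> L from 30

In-order: [29, 30, 72, 76, 78, 91]


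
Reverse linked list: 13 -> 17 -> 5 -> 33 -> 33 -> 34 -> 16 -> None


Step 1: curr=13, set curr.next=prev(None) | reversed so far: 13
Step 2: curr=17, set curr.next=prev(13) | reversed so far: 17 -> 13
Step 3: curr=5, set curr.next=prev(17) | reversed so far: 5 -> 17 -> 13
Step 4: curr=33, set curr.next=prev(5) | reversed so far: 33 -> 5 -> 17 -> 13
Step 5: curr=33, set curr.next=prev(33) | reversed so far: 33 -> 33 -> 5 -> 17 -> 13
Step 6: curr=34, set curr.next=prev(33) | reversed so far: 34 -> 33 -> 33 -> 5 -> 17 -> 13
Step 7: curr=16, set curr.next=prev(34) | reversed so far: 16 -> 34 -> 33 -> 33 -> 5 -> 17 -> 13

16 -> 34 -> 33 -> 33 -> 5 -> 17 -> 13 -> None


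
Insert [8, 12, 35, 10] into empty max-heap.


Insert 8: [8]
Insert 12: [12, 8]
Insert 35: [35, 8, 12]
Insert 10: [35, 10, 12, 8]

Final heap: [35, 10, 12, 8]


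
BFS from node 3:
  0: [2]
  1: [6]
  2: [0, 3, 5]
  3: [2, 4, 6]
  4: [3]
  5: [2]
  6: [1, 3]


Visit 3, enqueue [2, 4, 6]
Visit 2, enqueue [0, 5]
Visit 4, enqueue []
Visit 6, enqueue [1]
Visit 0, enqueue []
Visit 5, enqueue []
Visit 1, enqueue []

BFS order: [3, 2, 4, 6, 0, 5, 1]


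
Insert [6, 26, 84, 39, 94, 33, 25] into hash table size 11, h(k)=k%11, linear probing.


Insert 6: h=6 -> slot 6
Insert 26: h=4 -> slot 4
Insert 84: h=7 -> slot 7
Insert 39: h=6, 2 probes -> slot 8
Insert 94: h=6, 3 probes -> slot 9
Insert 33: h=0 -> slot 0
Insert 25: h=3 -> slot 3

Table: [33, None, None, 25, 26, None, 6, 84, 39, 94, None]


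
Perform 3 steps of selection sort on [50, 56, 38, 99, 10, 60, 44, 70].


Initial: [50, 56, 38, 99, 10, 60, 44, 70]
Step 1: min=10 at 4
  Swap: [10, 56, 38, 99, 50, 60, 44, 70]
Step 2: min=38 at 2
  Swap: [10, 38, 56, 99, 50, 60, 44, 70]
Step 3: min=44 at 6
  Swap: [10, 38, 44, 99, 50, 60, 56, 70]

After 3 steps: [10, 38, 44, 99, 50, 60, 56, 70]


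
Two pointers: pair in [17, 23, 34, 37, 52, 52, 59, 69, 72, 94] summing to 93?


lo=0(17)+hi=9(94)=111
lo=0(17)+hi=8(72)=89
lo=1(23)+hi=8(72)=95
lo=1(23)+hi=7(69)=92
lo=2(34)+hi=7(69)=103
lo=2(34)+hi=6(59)=93

Yes: 34+59=93


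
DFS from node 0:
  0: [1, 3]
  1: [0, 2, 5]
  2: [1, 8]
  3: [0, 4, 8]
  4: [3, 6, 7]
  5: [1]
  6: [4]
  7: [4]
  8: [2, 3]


Visit 0, push [3, 1]
Visit 1, push [5, 2]
Visit 2, push [8]
Visit 8, push [3]
Visit 3, push [4]
Visit 4, push [7, 6]
Visit 6, push []
Visit 7, push []
Visit 5, push []

DFS order: [0, 1, 2, 8, 3, 4, 6, 7, 5]


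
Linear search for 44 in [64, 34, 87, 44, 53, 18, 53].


i=0: 64!=44
i=1: 34!=44
i=2: 87!=44
i=3: 44==44 found!

Found at 3, 4 comps


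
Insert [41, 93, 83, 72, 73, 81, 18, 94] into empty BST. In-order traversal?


Insert 41: root
Insert 93: R from 41
Insert 83: R from 41 -> L from 93
Insert 72: R from 41 -> L from 93 -> L from 83
Insert 73: R from 41 -> L from 93 -> L from 83 -> R from 72
Insert 81: R from 41 -> L from 93 -> L from 83 -> R from 72 -> R from 73
Insert 18: L from 41
Insert 94: R from 41 -> R from 93

In-order: [18, 41, 72, 73, 81, 83, 93, 94]


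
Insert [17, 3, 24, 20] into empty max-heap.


Insert 17: [17]
Insert 3: [17, 3]
Insert 24: [24, 3, 17]
Insert 20: [24, 20, 17, 3]

Final heap: [24, 20, 17, 3]


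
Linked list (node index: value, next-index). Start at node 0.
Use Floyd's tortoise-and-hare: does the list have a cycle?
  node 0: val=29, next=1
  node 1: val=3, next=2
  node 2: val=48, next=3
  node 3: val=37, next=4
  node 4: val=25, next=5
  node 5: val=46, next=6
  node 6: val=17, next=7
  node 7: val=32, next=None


Floyd's tortoise (slow, +1) and hare (fast, +2):
  init: slow=0, fast=0
  step 1: slow=1, fast=2
  step 2: slow=2, fast=4
  step 3: slow=3, fast=6
  step 4: fast 6->7->None, no cycle

Cycle: no


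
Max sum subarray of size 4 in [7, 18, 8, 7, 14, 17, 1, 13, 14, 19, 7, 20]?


[0:4]: 40
[1:5]: 47
[2:6]: 46
[3:7]: 39
[4:8]: 45
[5:9]: 45
[6:10]: 47
[7:11]: 53
[8:12]: 60

Max: 60 at [8:12]


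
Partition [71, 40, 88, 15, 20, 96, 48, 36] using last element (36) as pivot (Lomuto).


Pivot: 36
  15 <= 36: swap -> [15, 40, 88, 71, 20, 96, 48, 36]
  20 <= 36: swap -> [15, 20, 88, 71, 40, 96, 48, 36]
Place pivot at 2: [15, 20, 36, 71, 40, 96, 48, 88]

Partitioned: [15, 20, 36, 71, 40, 96, 48, 88]


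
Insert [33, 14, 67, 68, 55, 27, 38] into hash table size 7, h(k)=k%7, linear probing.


Insert 33: h=5 -> slot 5
Insert 14: h=0 -> slot 0
Insert 67: h=4 -> slot 4
Insert 68: h=5, 1 probes -> slot 6
Insert 55: h=6, 2 probes -> slot 1
Insert 27: h=6, 3 probes -> slot 2
Insert 38: h=3 -> slot 3

Table: [14, 55, 27, 38, 67, 33, 68]


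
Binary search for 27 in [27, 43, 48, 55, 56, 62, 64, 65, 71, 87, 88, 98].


Step 1: lo=0, hi=11, mid=5, val=62
Step 2: lo=0, hi=4, mid=2, val=48
Step 3: lo=0, hi=1, mid=0, val=27

Found at index 0


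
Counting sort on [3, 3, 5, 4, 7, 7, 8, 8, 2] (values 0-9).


Input: [3, 3, 5, 4, 7, 7, 8, 8, 2]
Counts: [0, 0, 1, 2, 1, 1, 0, 2, 2, 0]

Sorted: [2, 3, 3, 4, 5, 7, 7, 8, 8]


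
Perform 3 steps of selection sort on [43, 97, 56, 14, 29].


Initial: [43, 97, 56, 14, 29]
Step 1: min=14 at 3
  Swap: [14, 97, 56, 43, 29]
Step 2: min=29 at 4
  Swap: [14, 29, 56, 43, 97]
Step 3: min=43 at 3
  Swap: [14, 29, 43, 56, 97]

After 3 steps: [14, 29, 43, 56, 97]


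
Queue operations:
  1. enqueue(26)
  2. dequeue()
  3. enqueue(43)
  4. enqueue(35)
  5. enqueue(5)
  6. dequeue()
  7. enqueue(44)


enqueue(26) -> [26]
dequeue()->26, []
enqueue(43) -> [43]
enqueue(35) -> [43, 35]
enqueue(5) -> [43, 35, 5]
dequeue()->43, [35, 5]
enqueue(44) -> [35, 5, 44]

Final queue: [35, 5, 44]


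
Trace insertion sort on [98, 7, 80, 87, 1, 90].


Initial: [98, 7, 80, 87, 1, 90]
Insert 7: [7, 98, 80, 87, 1, 90]
Insert 80: [7, 80, 98, 87, 1, 90]
Insert 87: [7, 80, 87, 98, 1, 90]
Insert 1: [1, 7, 80, 87, 98, 90]
Insert 90: [1, 7, 80, 87, 90, 98]

Sorted: [1, 7, 80, 87, 90, 98]


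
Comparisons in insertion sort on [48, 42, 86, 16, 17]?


Algorithm: insertion sort
Input: [48, 42, 86, 16, 17]
Sorted: [16, 17, 42, 48, 86]

9


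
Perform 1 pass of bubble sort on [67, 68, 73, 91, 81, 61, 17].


Initial: [67, 68, 73, 91, 81, 61, 17]
Pass 1: [67, 68, 73, 81, 61, 17, 91] (3 swaps)

After 1 pass: [67, 68, 73, 81, 61, 17, 91]


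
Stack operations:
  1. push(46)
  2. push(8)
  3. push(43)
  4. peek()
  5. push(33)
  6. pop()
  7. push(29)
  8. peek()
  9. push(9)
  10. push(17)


push(46) -> [46]
push(8) -> [46, 8]
push(43) -> [46, 8, 43]
peek()->43
push(33) -> [46, 8, 43, 33]
pop()->33, [46, 8, 43]
push(29) -> [46, 8, 43, 29]
peek()->29
push(9) -> [46, 8, 43, 29, 9]
push(17) -> [46, 8, 43, 29, 9, 17]

Final stack: [46, 8, 43, 29, 9, 17]


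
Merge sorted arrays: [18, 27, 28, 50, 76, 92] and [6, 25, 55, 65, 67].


Take 6 from B
Take 18 from A
Take 25 from B
Take 27 from A
Take 28 from A
Take 50 from A
Take 55 from B
Take 65 from B
Take 67 from B

Merged: [6, 18, 25, 27, 28, 50, 55, 65, 67, 76, 92]


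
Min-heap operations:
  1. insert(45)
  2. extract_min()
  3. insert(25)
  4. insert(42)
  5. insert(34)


insert(45) -> [45]
extract_min()->45, []
insert(25) -> [25]
insert(42) -> [25, 42]
insert(34) -> [25, 42, 34]

Final heap: [25, 42, 34]


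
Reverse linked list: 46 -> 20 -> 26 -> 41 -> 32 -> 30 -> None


Step 1: curr=46, set curr.next=prev(None) | reversed so far: 46
Step 2: curr=20, set curr.next=prev(46) | reversed so far: 20 -> 46
Step 3: curr=26, set curr.next=prev(20) | reversed so far: 26 -> 20 -> 46
Step 4: curr=41, set curr.next=prev(26) | reversed so far: 41 -> 26 -> 20 -> 46
Step 5: curr=32, set curr.next=prev(41) | reversed so far: 32 -> 41 -> 26 -> 20 -> 46
Step 6: curr=30, set curr.next=prev(32) | reversed so far: 30 -> 32 -> 41 -> 26 -> 20 -> 46

30 -> 32 -> 41 -> 26 -> 20 -> 46 -> None


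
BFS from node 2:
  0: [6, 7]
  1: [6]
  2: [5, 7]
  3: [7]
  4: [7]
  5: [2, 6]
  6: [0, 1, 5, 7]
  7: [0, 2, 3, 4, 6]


Visit 2, enqueue [5, 7]
Visit 5, enqueue [6]
Visit 7, enqueue [0, 3, 4]
Visit 6, enqueue [1]
Visit 0, enqueue []
Visit 3, enqueue []
Visit 4, enqueue []
Visit 1, enqueue []

BFS order: [2, 5, 7, 6, 0, 3, 4, 1]


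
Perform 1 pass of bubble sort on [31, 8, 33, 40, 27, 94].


Initial: [31, 8, 33, 40, 27, 94]
Pass 1: [8, 31, 33, 27, 40, 94] (2 swaps)

After 1 pass: [8, 31, 33, 27, 40, 94]


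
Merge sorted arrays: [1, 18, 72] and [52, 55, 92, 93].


Take 1 from A
Take 18 from A
Take 52 from B
Take 55 from B
Take 72 from A

Merged: [1, 18, 52, 55, 72, 92, 93]


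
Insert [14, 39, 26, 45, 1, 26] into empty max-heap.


Insert 14: [14]
Insert 39: [39, 14]
Insert 26: [39, 14, 26]
Insert 45: [45, 39, 26, 14]
Insert 1: [45, 39, 26, 14, 1]
Insert 26: [45, 39, 26, 14, 1, 26]

Final heap: [45, 39, 26, 14, 1, 26]


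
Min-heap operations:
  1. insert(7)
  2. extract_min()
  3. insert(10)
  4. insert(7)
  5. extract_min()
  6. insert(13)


insert(7) -> [7]
extract_min()->7, []
insert(10) -> [10]
insert(7) -> [7, 10]
extract_min()->7, [10]
insert(13) -> [10, 13]

Final heap: [10, 13]


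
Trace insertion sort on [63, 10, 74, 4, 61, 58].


Initial: [63, 10, 74, 4, 61, 58]
Insert 10: [10, 63, 74, 4, 61, 58]
Insert 74: [10, 63, 74, 4, 61, 58]
Insert 4: [4, 10, 63, 74, 61, 58]
Insert 61: [4, 10, 61, 63, 74, 58]
Insert 58: [4, 10, 58, 61, 63, 74]

Sorted: [4, 10, 58, 61, 63, 74]


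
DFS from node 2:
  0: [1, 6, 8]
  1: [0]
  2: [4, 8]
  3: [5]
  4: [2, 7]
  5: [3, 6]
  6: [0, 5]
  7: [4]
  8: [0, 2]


Visit 2, push [8, 4]
Visit 4, push [7]
Visit 7, push []
Visit 8, push [0]
Visit 0, push [6, 1]
Visit 1, push []
Visit 6, push [5]
Visit 5, push [3]
Visit 3, push []

DFS order: [2, 4, 7, 8, 0, 1, 6, 5, 3]


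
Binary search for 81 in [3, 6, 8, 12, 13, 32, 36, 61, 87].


Step 1: lo=0, hi=8, mid=4, val=13
Step 2: lo=5, hi=8, mid=6, val=36
Step 3: lo=7, hi=8, mid=7, val=61
Step 4: lo=8, hi=8, mid=8, val=87

Not found


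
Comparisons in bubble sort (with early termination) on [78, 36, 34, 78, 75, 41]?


Algorithm: bubble sort (with early termination)
Input: [78, 36, 34, 78, 75, 41]
Sorted: [34, 36, 41, 75, 78, 78]

14


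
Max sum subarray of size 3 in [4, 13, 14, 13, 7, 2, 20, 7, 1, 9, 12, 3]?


[0:3]: 31
[1:4]: 40
[2:5]: 34
[3:6]: 22
[4:7]: 29
[5:8]: 29
[6:9]: 28
[7:10]: 17
[8:11]: 22
[9:12]: 24

Max: 40 at [1:4]


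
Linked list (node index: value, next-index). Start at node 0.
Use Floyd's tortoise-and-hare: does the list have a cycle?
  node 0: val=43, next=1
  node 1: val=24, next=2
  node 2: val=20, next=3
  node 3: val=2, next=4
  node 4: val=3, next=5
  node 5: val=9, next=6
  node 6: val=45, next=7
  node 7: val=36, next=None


Floyd's tortoise (slow, +1) and hare (fast, +2):
  init: slow=0, fast=0
  step 1: slow=1, fast=2
  step 2: slow=2, fast=4
  step 3: slow=3, fast=6
  step 4: fast 6->7->None, no cycle

Cycle: no


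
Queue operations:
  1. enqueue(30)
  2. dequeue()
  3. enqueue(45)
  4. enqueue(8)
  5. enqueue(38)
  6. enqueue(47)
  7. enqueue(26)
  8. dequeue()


enqueue(30) -> [30]
dequeue()->30, []
enqueue(45) -> [45]
enqueue(8) -> [45, 8]
enqueue(38) -> [45, 8, 38]
enqueue(47) -> [45, 8, 38, 47]
enqueue(26) -> [45, 8, 38, 47, 26]
dequeue()->45, [8, 38, 47, 26]

Final queue: [8, 38, 47, 26]


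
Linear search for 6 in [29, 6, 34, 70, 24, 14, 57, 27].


i=0: 29!=6
i=1: 6==6 found!

Found at 1, 2 comps


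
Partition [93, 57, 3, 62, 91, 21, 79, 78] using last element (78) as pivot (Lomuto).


Pivot: 78
  57 <= 78: swap -> [57, 93, 3, 62, 91, 21, 79, 78]
  3 <= 78: swap -> [57, 3, 93, 62, 91, 21, 79, 78]
  62 <= 78: swap -> [57, 3, 62, 93, 91, 21, 79, 78]
  21 <= 78: swap -> [57, 3, 62, 21, 91, 93, 79, 78]
Place pivot at 4: [57, 3, 62, 21, 78, 93, 79, 91]

Partitioned: [57, 3, 62, 21, 78, 93, 79, 91]


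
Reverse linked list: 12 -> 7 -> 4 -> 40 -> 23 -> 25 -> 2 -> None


Step 1: curr=12, set curr.next=prev(None) | reversed so far: 12
Step 2: curr=7, set curr.next=prev(12) | reversed so far: 7 -> 12
Step 3: curr=4, set curr.next=prev(7) | reversed so far: 4 -> 7 -> 12
Step 4: curr=40, set curr.next=prev(4) | reversed so far: 40 -> 4 -> 7 -> 12
Step 5: curr=23, set curr.next=prev(40) | reversed so far: 23 -> 40 -> 4 -> 7 -> 12
Step 6: curr=25, set curr.next=prev(23) | reversed so far: 25 -> 23 -> 40 -> 4 -> 7 -> 12
Step 7: curr=2, set curr.next=prev(25) | reversed so far: 2 -> 25 -> 23 -> 40 -> 4 -> 7 -> 12

2 -> 25 -> 23 -> 40 -> 4 -> 7 -> 12 -> None


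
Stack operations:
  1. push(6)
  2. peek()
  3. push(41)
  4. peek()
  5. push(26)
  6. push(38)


push(6) -> [6]
peek()->6
push(41) -> [6, 41]
peek()->41
push(26) -> [6, 41, 26]
push(38) -> [6, 41, 26, 38]

Final stack: [6, 41, 26, 38]


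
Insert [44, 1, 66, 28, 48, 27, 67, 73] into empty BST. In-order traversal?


Insert 44: root
Insert 1: L from 44
Insert 66: R from 44
Insert 28: L from 44 -> R from 1
Insert 48: R from 44 -> L from 66
Insert 27: L from 44 -> R from 1 -> L from 28
Insert 67: R from 44 -> R from 66
Insert 73: R from 44 -> R from 66 -> R from 67

In-order: [1, 27, 28, 44, 48, 66, 67, 73]


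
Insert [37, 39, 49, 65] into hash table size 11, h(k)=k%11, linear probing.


Insert 37: h=4 -> slot 4
Insert 39: h=6 -> slot 6
Insert 49: h=5 -> slot 5
Insert 65: h=10 -> slot 10

Table: [None, None, None, None, 37, 49, 39, None, None, None, 65]


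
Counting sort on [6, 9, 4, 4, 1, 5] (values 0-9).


Input: [6, 9, 4, 4, 1, 5]
Counts: [0, 1, 0, 0, 2, 1, 1, 0, 0, 1]

Sorted: [1, 4, 4, 5, 6, 9]


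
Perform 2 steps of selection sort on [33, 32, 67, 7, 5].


Initial: [33, 32, 67, 7, 5]
Step 1: min=5 at 4
  Swap: [5, 32, 67, 7, 33]
Step 2: min=7 at 3
  Swap: [5, 7, 67, 32, 33]

After 2 steps: [5, 7, 67, 32, 33]


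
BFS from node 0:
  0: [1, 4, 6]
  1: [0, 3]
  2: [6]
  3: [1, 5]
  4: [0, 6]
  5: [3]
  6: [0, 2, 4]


Visit 0, enqueue [1, 4, 6]
Visit 1, enqueue [3]
Visit 4, enqueue []
Visit 6, enqueue [2]
Visit 3, enqueue [5]
Visit 2, enqueue []
Visit 5, enqueue []

BFS order: [0, 1, 4, 6, 3, 2, 5]


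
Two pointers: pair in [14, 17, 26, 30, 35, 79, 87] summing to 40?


lo=0(14)+hi=6(87)=101
lo=0(14)+hi=5(79)=93
lo=0(14)+hi=4(35)=49
lo=0(14)+hi=3(30)=44
lo=0(14)+hi=2(26)=40

Yes: 14+26=40


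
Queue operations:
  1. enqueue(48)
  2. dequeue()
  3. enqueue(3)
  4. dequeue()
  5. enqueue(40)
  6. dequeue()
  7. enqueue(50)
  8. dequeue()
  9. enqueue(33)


enqueue(48) -> [48]
dequeue()->48, []
enqueue(3) -> [3]
dequeue()->3, []
enqueue(40) -> [40]
dequeue()->40, []
enqueue(50) -> [50]
dequeue()->50, []
enqueue(33) -> [33]

Final queue: [33]


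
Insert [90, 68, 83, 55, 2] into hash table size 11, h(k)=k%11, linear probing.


Insert 90: h=2 -> slot 2
Insert 68: h=2, 1 probes -> slot 3
Insert 83: h=6 -> slot 6
Insert 55: h=0 -> slot 0
Insert 2: h=2, 2 probes -> slot 4

Table: [55, None, 90, 68, 2, None, 83, None, None, None, None]


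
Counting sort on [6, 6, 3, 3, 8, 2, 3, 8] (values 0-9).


Input: [6, 6, 3, 3, 8, 2, 3, 8]
Counts: [0, 0, 1, 3, 0, 0, 2, 0, 2, 0]

Sorted: [2, 3, 3, 3, 6, 6, 8, 8]


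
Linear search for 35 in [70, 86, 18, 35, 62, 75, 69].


i=0: 70!=35
i=1: 86!=35
i=2: 18!=35
i=3: 35==35 found!

Found at 3, 4 comps


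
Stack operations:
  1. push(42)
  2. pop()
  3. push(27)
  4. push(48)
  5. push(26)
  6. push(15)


push(42) -> [42]
pop()->42, []
push(27) -> [27]
push(48) -> [27, 48]
push(26) -> [27, 48, 26]
push(15) -> [27, 48, 26, 15]

Final stack: [27, 48, 26, 15]


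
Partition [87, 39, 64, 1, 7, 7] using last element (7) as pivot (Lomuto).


Pivot: 7
  1 <= 7: swap -> [1, 39, 64, 87, 7, 7]
  7 <= 7: swap -> [1, 7, 64, 87, 39, 7]
Place pivot at 2: [1, 7, 7, 87, 39, 64]

Partitioned: [1, 7, 7, 87, 39, 64]


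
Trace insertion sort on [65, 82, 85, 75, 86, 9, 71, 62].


Initial: [65, 82, 85, 75, 86, 9, 71, 62]
Insert 82: [65, 82, 85, 75, 86, 9, 71, 62]
Insert 85: [65, 82, 85, 75, 86, 9, 71, 62]
Insert 75: [65, 75, 82, 85, 86, 9, 71, 62]
Insert 86: [65, 75, 82, 85, 86, 9, 71, 62]
Insert 9: [9, 65, 75, 82, 85, 86, 71, 62]
Insert 71: [9, 65, 71, 75, 82, 85, 86, 62]
Insert 62: [9, 62, 65, 71, 75, 82, 85, 86]

Sorted: [9, 62, 65, 71, 75, 82, 85, 86]


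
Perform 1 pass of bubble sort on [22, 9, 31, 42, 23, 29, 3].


Initial: [22, 9, 31, 42, 23, 29, 3]
Pass 1: [9, 22, 31, 23, 29, 3, 42] (4 swaps)

After 1 pass: [9, 22, 31, 23, 29, 3, 42]


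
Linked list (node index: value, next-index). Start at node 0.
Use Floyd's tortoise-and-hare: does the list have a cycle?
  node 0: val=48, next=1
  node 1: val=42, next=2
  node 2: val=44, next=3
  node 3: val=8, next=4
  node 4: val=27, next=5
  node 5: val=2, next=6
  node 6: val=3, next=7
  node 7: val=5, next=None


Floyd's tortoise (slow, +1) and hare (fast, +2):
  init: slow=0, fast=0
  step 1: slow=1, fast=2
  step 2: slow=2, fast=4
  step 3: slow=3, fast=6
  step 4: fast 6->7->None, no cycle

Cycle: no


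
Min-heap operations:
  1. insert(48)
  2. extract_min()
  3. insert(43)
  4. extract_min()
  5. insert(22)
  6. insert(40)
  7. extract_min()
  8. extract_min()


insert(48) -> [48]
extract_min()->48, []
insert(43) -> [43]
extract_min()->43, []
insert(22) -> [22]
insert(40) -> [22, 40]
extract_min()->22, [40]
extract_min()->40, []

Final heap: []


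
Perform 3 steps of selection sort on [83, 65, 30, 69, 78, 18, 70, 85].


Initial: [83, 65, 30, 69, 78, 18, 70, 85]
Step 1: min=18 at 5
  Swap: [18, 65, 30, 69, 78, 83, 70, 85]
Step 2: min=30 at 2
  Swap: [18, 30, 65, 69, 78, 83, 70, 85]
Step 3: min=65 at 2
  Swap: [18, 30, 65, 69, 78, 83, 70, 85]

After 3 steps: [18, 30, 65, 69, 78, 83, 70, 85]


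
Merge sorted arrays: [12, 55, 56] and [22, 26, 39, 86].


Take 12 from A
Take 22 from B
Take 26 from B
Take 39 from B
Take 55 from A
Take 56 from A

Merged: [12, 22, 26, 39, 55, 56, 86]


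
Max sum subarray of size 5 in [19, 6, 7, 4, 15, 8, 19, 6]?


[0:5]: 51
[1:6]: 40
[2:7]: 53
[3:8]: 52

Max: 53 at [2:7]


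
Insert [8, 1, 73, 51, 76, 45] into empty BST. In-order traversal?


Insert 8: root
Insert 1: L from 8
Insert 73: R from 8
Insert 51: R from 8 -> L from 73
Insert 76: R from 8 -> R from 73
Insert 45: R from 8 -> L from 73 -> L from 51

In-order: [1, 8, 45, 51, 73, 76]


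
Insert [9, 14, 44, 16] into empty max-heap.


Insert 9: [9]
Insert 14: [14, 9]
Insert 44: [44, 9, 14]
Insert 16: [44, 16, 14, 9]

Final heap: [44, 16, 14, 9]


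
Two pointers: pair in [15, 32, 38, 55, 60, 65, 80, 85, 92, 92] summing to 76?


lo=0(15)+hi=9(92)=107
lo=0(15)+hi=8(92)=107
lo=0(15)+hi=7(85)=100
lo=0(15)+hi=6(80)=95
lo=0(15)+hi=5(65)=80
lo=0(15)+hi=4(60)=75
lo=1(32)+hi=4(60)=92
lo=1(32)+hi=3(55)=87
lo=1(32)+hi=2(38)=70

No pair found


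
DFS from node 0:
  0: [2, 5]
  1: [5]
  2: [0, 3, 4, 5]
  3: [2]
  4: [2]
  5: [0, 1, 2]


Visit 0, push [5, 2]
Visit 2, push [5, 4, 3]
Visit 3, push []
Visit 4, push []
Visit 5, push [1]
Visit 1, push []

DFS order: [0, 2, 3, 4, 5, 1]


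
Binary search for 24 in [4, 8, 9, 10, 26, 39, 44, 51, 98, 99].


Step 1: lo=0, hi=9, mid=4, val=26
Step 2: lo=0, hi=3, mid=1, val=8
Step 3: lo=2, hi=3, mid=2, val=9
Step 4: lo=3, hi=3, mid=3, val=10

Not found


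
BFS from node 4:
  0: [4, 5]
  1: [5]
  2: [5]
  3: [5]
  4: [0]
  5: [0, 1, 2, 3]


Visit 4, enqueue [0]
Visit 0, enqueue [5]
Visit 5, enqueue [1, 2, 3]
Visit 1, enqueue []
Visit 2, enqueue []
Visit 3, enqueue []

BFS order: [4, 0, 5, 1, 2, 3]


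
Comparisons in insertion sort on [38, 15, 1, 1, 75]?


Algorithm: insertion sort
Input: [38, 15, 1, 1, 75]
Sorted: [1, 1, 15, 38, 75]

7


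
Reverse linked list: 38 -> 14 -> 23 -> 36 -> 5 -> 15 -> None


Step 1: curr=38, set curr.next=prev(None) | reversed so far: 38
Step 2: curr=14, set curr.next=prev(38) | reversed so far: 14 -> 38
Step 3: curr=23, set curr.next=prev(14) | reversed so far: 23 -> 14 -> 38
Step 4: curr=36, set curr.next=prev(23) | reversed so far: 36 -> 23 -> 14 -> 38
Step 5: curr=5, set curr.next=prev(36) | reversed so far: 5 -> 36 -> 23 -> 14 -> 38
Step 6: curr=15, set curr.next=prev(5) | reversed so far: 15 -> 5 -> 36 -> 23 -> 14 -> 38

15 -> 5 -> 36 -> 23 -> 14 -> 38 -> None


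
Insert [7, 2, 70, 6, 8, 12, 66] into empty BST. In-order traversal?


Insert 7: root
Insert 2: L from 7
Insert 70: R from 7
Insert 6: L from 7 -> R from 2
Insert 8: R from 7 -> L from 70
Insert 12: R from 7 -> L from 70 -> R from 8
Insert 66: R from 7 -> L from 70 -> R from 8 -> R from 12

In-order: [2, 6, 7, 8, 12, 66, 70]


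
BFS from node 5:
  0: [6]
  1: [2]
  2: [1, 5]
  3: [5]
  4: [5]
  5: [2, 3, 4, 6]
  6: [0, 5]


Visit 5, enqueue [2, 3, 4, 6]
Visit 2, enqueue [1]
Visit 3, enqueue []
Visit 4, enqueue []
Visit 6, enqueue [0]
Visit 1, enqueue []
Visit 0, enqueue []

BFS order: [5, 2, 3, 4, 6, 1, 0]


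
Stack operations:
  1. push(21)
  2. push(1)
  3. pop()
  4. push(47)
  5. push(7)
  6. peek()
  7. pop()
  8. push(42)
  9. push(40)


push(21) -> [21]
push(1) -> [21, 1]
pop()->1, [21]
push(47) -> [21, 47]
push(7) -> [21, 47, 7]
peek()->7
pop()->7, [21, 47]
push(42) -> [21, 47, 42]
push(40) -> [21, 47, 42, 40]

Final stack: [21, 47, 42, 40]


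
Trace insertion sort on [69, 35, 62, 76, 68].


Initial: [69, 35, 62, 76, 68]
Insert 35: [35, 69, 62, 76, 68]
Insert 62: [35, 62, 69, 76, 68]
Insert 76: [35, 62, 69, 76, 68]
Insert 68: [35, 62, 68, 69, 76]

Sorted: [35, 62, 68, 69, 76]


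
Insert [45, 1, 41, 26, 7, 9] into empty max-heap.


Insert 45: [45]
Insert 1: [45, 1]
Insert 41: [45, 1, 41]
Insert 26: [45, 26, 41, 1]
Insert 7: [45, 26, 41, 1, 7]
Insert 9: [45, 26, 41, 1, 7, 9]

Final heap: [45, 26, 41, 1, 7, 9]


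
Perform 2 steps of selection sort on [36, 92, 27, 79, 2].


Initial: [36, 92, 27, 79, 2]
Step 1: min=2 at 4
  Swap: [2, 92, 27, 79, 36]
Step 2: min=27 at 2
  Swap: [2, 27, 92, 79, 36]

After 2 steps: [2, 27, 92, 79, 36]


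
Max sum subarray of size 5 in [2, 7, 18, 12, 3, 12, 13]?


[0:5]: 42
[1:6]: 52
[2:7]: 58

Max: 58 at [2:7]


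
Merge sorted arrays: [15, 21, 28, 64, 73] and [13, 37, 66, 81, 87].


Take 13 from B
Take 15 from A
Take 21 from A
Take 28 from A
Take 37 from B
Take 64 from A
Take 66 from B
Take 73 from A

Merged: [13, 15, 21, 28, 37, 64, 66, 73, 81, 87]


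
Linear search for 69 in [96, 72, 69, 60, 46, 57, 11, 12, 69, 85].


i=0: 96!=69
i=1: 72!=69
i=2: 69==69 found!

Found at 2, 3 comps


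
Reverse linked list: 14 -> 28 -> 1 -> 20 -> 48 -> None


Step 1: curr=14, set curr.next=prev(None) | reversed so far: 14
Step 2: curr=28, set curr.next=prev(14) | reversed so far: 28 -> 14
Step 3: curr=1, set curr.next=prev(28) | reversed so far: 1 -> 28 -> 14
Step 4: curr=20, set curr.next=prev(1) | reversed so far: 20 -> 1 -> 28 -> 14
Step 5: curr=48, set curr.next=prev(20) | reversed so far: 48 -> 20 -> 1 -> 28 -> 14

48 -> 20 -> 1 -> 28 -> 14 -> None


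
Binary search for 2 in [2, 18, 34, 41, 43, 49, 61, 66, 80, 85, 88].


Step 1: lo=0, hi=10, mid=5, val=49
Step 2: lo=0, hi=4, mid=2, val=34
Step 3: lo=0, hi=1, mid=0, val=2

Found at index 0


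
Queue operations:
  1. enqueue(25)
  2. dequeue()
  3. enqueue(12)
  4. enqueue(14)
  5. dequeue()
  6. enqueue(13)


enqueue(25) -> [25]
dequeue()->25, []
enqueue(12) -> [12]
enqueue(14) -> [12, 14]
dequeue()->12, [14]
enqueue(13) -> [14, 13]

Final queue: [14, 13]


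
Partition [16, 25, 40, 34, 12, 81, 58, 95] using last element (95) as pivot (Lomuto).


Pivot: 95
  16 <= 95: advance i (no swap)
  25 <= 95: advance i (no swap)
  40 <= 95: advance i (no swap)
  34 <= 95: advance i (no swap)
  12 <= 95: advance i (no swap)
  81 <= 95: advance i (no swap)
  58 <= 95: advance i (no swap)
Place pivot at 7: [16, 25, 40, 34, 12, 81, 58, 95]

Partitioned: [16, 25, 40, 34, 12, 81, 58, 95]


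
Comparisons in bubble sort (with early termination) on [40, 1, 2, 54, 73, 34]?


Algorithm: bubble sort (with early termination)
Input: [40, 1, 2, 54, 73, 34]
Sorted: [1, 2, 34, 40, 54, 73]

14


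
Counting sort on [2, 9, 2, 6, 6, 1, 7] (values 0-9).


Input: [2, 9, 2, 6, 6, 1, 7]
Counts: [0, 1, 2, 0, 0, 0, 2, 1, 0, 1]

Sorted: [1, 2, 2, 6, 6, 7, 9]


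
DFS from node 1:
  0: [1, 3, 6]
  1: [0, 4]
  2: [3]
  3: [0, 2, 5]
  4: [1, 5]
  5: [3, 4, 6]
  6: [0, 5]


Visit 1, push [4, 0]
Visit 0, push [6, 3]
Visit 3, push [5, 2]
Visit 2, push []
Visit 5, push [6, 4]
Visit 4, push []
Visit 6, push []

DFS order: [1, 0, 3, 2, 5, 4, 6]


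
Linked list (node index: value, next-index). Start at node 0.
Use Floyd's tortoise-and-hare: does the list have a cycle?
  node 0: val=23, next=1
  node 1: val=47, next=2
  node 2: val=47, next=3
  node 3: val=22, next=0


Floyd's tortoise (slow, +1) and hare (fast, +2):
  init: slow=0, fast=0
  step 1: slow=1, fast=2
  step 2: slow=2, fast=0
  step 3: slow=3, fast=2
  step 4: slow=0, fast=0
  slow == fast at node 0: cycle detected

Cycle: yes


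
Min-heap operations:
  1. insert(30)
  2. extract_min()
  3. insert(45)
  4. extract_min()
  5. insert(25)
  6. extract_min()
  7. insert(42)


insert(30) -> [30]
extract_min()->30, []
insert(45) -> [45]
extract_min()->45, []
insert(25) -> [25]
extract_min()->25, []
insert(42) -> [42]

Final heap: [42]


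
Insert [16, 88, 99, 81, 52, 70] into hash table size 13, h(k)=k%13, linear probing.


Insert 16: h=3 -> slot 3
Insert 88: h=10 -> slot 10
Insert 99: h=8 -> slot 8
Insert 81: h=3, 1 probes -> slot 4
Insert 52: h=0 -> slot 0
Insert 70: h=5 -> slot 5

Table: [52, None, None, 16, 81, 70, None, None, 99, None, 88, None, None]


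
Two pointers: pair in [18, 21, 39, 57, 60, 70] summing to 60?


lo=0(18)+hi=5(70)=88
lo=0(18)+hi=4(60)=78
lo=0(18)+hi=3(57)=75
lo=0(18)+hi=2(39)=57
lo=1(21)+hi=2(39)=60

Yes: 21+39=60


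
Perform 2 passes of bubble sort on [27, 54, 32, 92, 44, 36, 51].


Initial: [27, 54, 32, 92, 44, 36, 51]
Pass 1: [27, 32, 54, 44, 36, 51, 92] (4 swaps)
Pass 2: [27, 32, 44, 36, 51, 54, 92] (3 swaps)

After 2 passes: [27, 32, 44, 36, 51, 54, 92]


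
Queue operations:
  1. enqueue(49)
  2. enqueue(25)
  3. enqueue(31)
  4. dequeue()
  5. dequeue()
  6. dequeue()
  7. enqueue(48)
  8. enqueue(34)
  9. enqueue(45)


enqueue(49) -> [49]
enqueue(25) -> [49, 25]
enqueue(31) -> [49, 25, 31]
dequeue()->49, [25, 31]
dequeue()->25, [31]
dequeue()->31, []
enqueue(48) -> [48]
enqueue(34) -> [48, 34]
enqueue(45) -> [48, 34, 45]

Final queue: [48, 34, 45]


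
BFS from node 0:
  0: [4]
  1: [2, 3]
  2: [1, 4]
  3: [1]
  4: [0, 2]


Visit 0, enqueue [4]
Visit 4, enqueue [2]
Visit 2, enqueue [1]
Visit 1, enqueue [3]
Visit 3, enqueue []

BFS order: [0, 4, 2, 1, 3]


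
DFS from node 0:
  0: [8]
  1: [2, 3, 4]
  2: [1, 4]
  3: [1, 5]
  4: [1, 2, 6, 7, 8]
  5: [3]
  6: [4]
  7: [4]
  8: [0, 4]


Visit 0, push [8]
Visit 8, push [4]
Visit 4, push [7, 6, 2, 1]
Visit 1, push [3, 2]
Visit 2, push []
Visit 3, push [5]
Visit 5, push []
Visit 6, push []
Visit 7, push []

DFS order: [0, 8, 4, 1, 2, 3, 5, 6, 7]


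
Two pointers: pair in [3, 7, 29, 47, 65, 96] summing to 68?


lo=0(3)+hi=5(96)=99
lo=0(3)+hi=4(65)=68

Yes: 3+65=68


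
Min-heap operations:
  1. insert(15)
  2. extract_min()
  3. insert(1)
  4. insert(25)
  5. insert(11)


insert(15) -> [15]
extract_min()->15, []
insert(1) -> [1]
insert(25) -> [1, 25]
insert(11) -> [1, 25, 11]

Final heap: [1, 25, 11]


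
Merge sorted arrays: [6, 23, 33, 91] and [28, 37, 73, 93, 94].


Take 6 from A
Take 23 from A
Take 28 from B
Take 33 from A
Take 37 from B
Take 73 from B
Take 91 from A

Merged: [6, 23, 28, 33, 37, 73, 91, 93, 94]


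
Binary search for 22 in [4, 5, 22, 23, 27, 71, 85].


Step 1: lo=0, hi=6, mid=3, val=23
Step 2: lo=0, hi=2, mid=1, val=5
Step 3: lo=2, hi=2, mid=2, val=22

Found at index 2


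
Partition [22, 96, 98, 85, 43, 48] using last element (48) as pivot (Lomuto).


Pivot: 48
  22 <= 48: advance i (no swap)
  43 <= 48: swap -> [22, 43, 98, 85, 96, 48]
Place pivot at 2: [22, 43, 48, 85, 96, 98]

Partitioned: [22, 43, 48, 85, 96, 98]


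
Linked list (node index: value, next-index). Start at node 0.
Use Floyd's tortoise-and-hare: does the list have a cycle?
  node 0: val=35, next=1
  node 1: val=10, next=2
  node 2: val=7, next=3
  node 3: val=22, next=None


Floyd's tortoise (slow, +1) and hare (fast, +2):
  init: slow=0, fast=0
  step 1: slow=1, fast=2
  step 2: fast 2->3->None, no cycle

Cycle: no


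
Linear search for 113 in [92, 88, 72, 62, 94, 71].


i=0: 92!=113
i=1: 88!=113
i=2: 72!=113
i=3: 62!=113
i=4: 94!=113
i=5: 71!=113

Not found, 6 comps


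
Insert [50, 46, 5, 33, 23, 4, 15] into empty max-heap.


Insert 50: [50]
Insert 46: [50, 46]
Insert 5: [50, 46, 5]
Insert 33: [50, 46, 5, 33]
Insert 23: [50, 46, 5, 33, 23]
Insert 4: [50, 46, 5, 33, 23, 4]
Insert 15: [50, 46, 15, 33, 23, 4, 5]

Final heap: [50, 46, 15, 33, 23, 4, 5]


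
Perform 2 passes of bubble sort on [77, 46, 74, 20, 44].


Initial: [77, 46, 74, 20, 44]
Pass 1: [46, 74, 20, 44, 77] (4 swaps)
Pass 2: [46, 20, 44, 74, 77] (2 swaps)

After 2 passes: [46, 20, 44, 74, 77]


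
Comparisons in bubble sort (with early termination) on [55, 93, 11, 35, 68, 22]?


Algorithm: bubble sort (with early termination)
Input: [55, 93, 11, 35, 68, 22]
Sorted: [11, 22, 35, 55, 68, 93]

15


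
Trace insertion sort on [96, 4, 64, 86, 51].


Initial: [96, 4, 64, 86, 51]
Insert 4: [4, 96, 64, 86, 51]
Insert 64: [4, 64, 96, 86, 51]
Insert 86: [4, 64, 86, 96, 51]
Insert 51: [4, 51, 64, 86, 96]

Sorted: [4, 51, 64, 86, 96]


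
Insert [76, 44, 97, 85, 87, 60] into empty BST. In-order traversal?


Insert 76: root
Insert 44: L from 76
Insert 97: R from 76
Insert 85: R from 76 -> L from 97
Insert 87: R from 76 -> L from 97 -> R from 85
Insert 60: L from 76 -> R from 44

In-order: [44, 60, 76, 85, 87, 97]


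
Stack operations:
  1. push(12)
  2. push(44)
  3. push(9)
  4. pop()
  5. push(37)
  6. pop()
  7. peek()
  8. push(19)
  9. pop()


push(12) -> [12]
push(44) -> [12, 44]
push(9) -> [12, 44, 9]
pop()->9, [12, 44]
push(37) -> [12, 44, 37]
pop()->37, [12, 44]
peek()->44
push(19) -> [12, 44, 19]
pop()->19, [12, 44]

Final stack: [12, 44]


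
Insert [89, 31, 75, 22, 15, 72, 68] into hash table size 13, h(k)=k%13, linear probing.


Insert 89: h=11 -> slot 11
Insert 31: h=5 -> slot 5
Insert 75: h=10 -> slot 10
Insert 22: h=9 -> slot 9
Insert 15: h=2 -> slot 2
Insert 72: h=7 -> slot 7
Insert 68: h=3 -> slot 3

Table: [None, None, 15, 68, None, 31, None, 72, None, 22, 75, 89, None]


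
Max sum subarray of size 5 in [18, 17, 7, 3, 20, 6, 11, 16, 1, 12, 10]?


[0:5]: 65
[1:6]: 53
[2:7]: 47
[3:8]: 56
[4:9]: 54
[5:10]: 46
[6:11]: 50

Max: 65 at [0:5]


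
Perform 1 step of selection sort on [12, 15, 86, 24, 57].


Initial: [12, 15, 86, 24, 57]
Step 1: min=12 at 0
  Swap: [12, 15, 86, 24, 57]

After 1 step: [12, 15, 86, 24, 57]


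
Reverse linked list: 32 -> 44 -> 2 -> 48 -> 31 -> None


Step 1: curr=32, set curr.next=prev(None) | reversed so far: 32
Step 2: curr=44, set curr.next=prev(32) | reversed so far: 44 -> 32
Step 3: curr=2, set curr.next=prev(44) | reversed so far: 2 -> 44 -> 32
Step 4: curr=48, set curr.next=prev(2) | reversed so far: 48 -> 2 -> 44 -> 32
Step 5: curr=31, set curr.next=prev(48) | reversed so far: 31 -> 48 -> 2 -> 44 -> 32

31 -> 48 -> 2 -> 44 -> 32 -> None


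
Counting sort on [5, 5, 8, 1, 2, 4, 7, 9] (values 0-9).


Input: [5, 5, 8, 1, 2, 4, 7, 9]
Counts: [0, 1, 1, 0, 1, 2, 0, 1, 1, 1]

Sorted: [1, 2, 4, 5, 5, 7, 8, 9]


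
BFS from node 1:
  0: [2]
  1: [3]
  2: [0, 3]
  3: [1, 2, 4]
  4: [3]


Visit 1, enqueue [3]
Visit 3, enqueue [2, 4]
Visit 2, enqueue [0]
Visit 4, enqueue []
Visit 0, enqueue []

BFS order: [1, 3, 2, 4, 0]


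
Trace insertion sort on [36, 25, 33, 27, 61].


Initial: [36, 25, 33, 27, 61]
Insert 25: [25, 36, 33, 27, 61]
Insert 33: [25, 33, 36, 27, 61]
Insert 27: [25, 27, 33, 36, 61]
Insert 61: [25, 27, 33, 36, 61]

Sorted: [25, 27, 33, 36, 61]


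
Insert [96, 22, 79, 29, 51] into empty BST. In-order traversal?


Insert 96: root
Insert 22: L from 96
Insert 79: L from 96 -> R from 22
Insert 29: L from 96 -> R from 22 -> L from 79
Insert 51: L from 96 -> R from 22 -> L from 79 -> R from 29

In-order: [22, 29, 51, 79, 96]


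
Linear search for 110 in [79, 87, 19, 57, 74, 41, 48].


i=0: 79!=110
i=1: 87!=110
i=2: 19!=110
i=3: 57!=110
i=4: 74!=110
i=5: 41!=110
i=6: 48!=110

Not found, 7 comps


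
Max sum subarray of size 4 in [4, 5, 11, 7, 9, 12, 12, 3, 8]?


[0:4]: 27
[1:5]: 32
[2:6]: 39
[3:7]: 40
[4:8]: 36
[5:9]: 35

Max: 40 at [3:7]


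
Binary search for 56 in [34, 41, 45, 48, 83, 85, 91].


Step 1: lo=0, hi=6, mid=3, val=48
Step 2: lo=4, hi=6, mid=5, val=85
Step 3: lo=4, hi=4, mid=4, val=83

Not found


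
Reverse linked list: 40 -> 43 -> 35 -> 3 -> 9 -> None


Step 1: curr=40, set curr.next=prev(None) | reversed so far: 40
Step 2: curr=43, set curr.next=prev(40) | reversed so far: 43 -> 40
Step 3: curr=35, set curr.next=prev(43) | reversed so far: 35 -> 43 -> 40
Step 4: curr=3, set curr.next=prev(35) | reversed so far: 3 -> 35 -> 43 -> 40
Step 5: curr=9, set curr.next=prev(3) | reversed so far: 9 -> 3 -> 35 -> 43 -> 40

9 -> 3 -> 35 -> 43 -> 40 -> None


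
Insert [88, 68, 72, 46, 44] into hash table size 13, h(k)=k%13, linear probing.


Insert 88: h=10 -> slot 10
Insert 68: h=3 -> slot 3
Insert 72: h=7 -> slot 7
Insert 46: h=7, 1 probes -> slot 8
Insert 44: h=5 -> slot 5

Table: [None, None, None, 68, None, 44, None, 72, 46, None, 88, None, None]


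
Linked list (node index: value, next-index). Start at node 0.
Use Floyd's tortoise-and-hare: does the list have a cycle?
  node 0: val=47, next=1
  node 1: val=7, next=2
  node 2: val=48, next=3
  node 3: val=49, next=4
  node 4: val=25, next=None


Floyd's tortoise (slow, +1) and hare (fast, +2):
  init: slow=0, fast=0
  step 1: slow=1, fast=2
  step 2: slow=2, fast=4
  step 3: fast -> None, no cycle

Cycle: no


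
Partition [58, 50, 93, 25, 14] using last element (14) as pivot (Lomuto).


Pivot: 14
Place pivot at 0: [14, 50, 93, 25, 58]

Partitioned: [14, 50, 93, 25, 58]


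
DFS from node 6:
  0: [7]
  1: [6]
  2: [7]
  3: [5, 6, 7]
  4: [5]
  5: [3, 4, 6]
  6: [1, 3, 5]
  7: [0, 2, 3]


Visit 6, push [5, 3, 1]
Visit 1, push []
Visit 3, push [7, 5]
Visit 5, push [4]
Visit 4, push []
Visit 7, push [2, 0]
Visit 0, push []
Visit 2, push []

DFS order: [6, 1, 3, 5, 4, 7, 0, 2]


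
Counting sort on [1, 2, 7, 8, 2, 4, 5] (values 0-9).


Input: [1, 2, 7, 8, 2, 4, 5]
Counts: [0, 1, 2, 0, 1, 1, 0, 1, 1, 0]

Sorted: [1, 2, 2, 4, 5, 7, 8]


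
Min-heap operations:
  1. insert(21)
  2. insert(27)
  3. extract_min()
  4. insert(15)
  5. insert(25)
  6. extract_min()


insert(21) -> [21]
insert(27) -> [21, 27]
extract_min()->21, [27]
insert(15) -> [15, 27]
insert(25) -> [15, 27, 25]
extract_min()->15, [25, 27]

Final heap: [25, 27]


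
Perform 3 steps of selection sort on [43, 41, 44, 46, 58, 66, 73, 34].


Initial: [43, 41, 44, 46, 58, 66, 73, 34]
Step 1: min=34 at 7
  Swap: [34, 41, 44, 46, 58, 66, 73, 43]
Step 2: min=41 at 1
  Swap: [34, 41, 44, 46, 58, 66, 73, 43]
Step 3: min=43 at 7
  Swap: [34, 41, 43, 46, 58, 66, 73, 44]

After 3 steps: [34, 41, 43, 46, 58, 66, 73, 44]


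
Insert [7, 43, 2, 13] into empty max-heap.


Insert 7: [7]
Insert 43: [43, 7]
Insert 2: [43, 7, 2]
Insert 13: [43, 13, 2, 7]

Final heap: [43, 13, 2, 7]


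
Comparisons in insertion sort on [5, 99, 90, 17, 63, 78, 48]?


Algorithm: insertion sort
Input: [5, 99, 90, 17, 63, 78, 48]
Sorted: [5, 17, 48, 63, 78, 90, 99]

17


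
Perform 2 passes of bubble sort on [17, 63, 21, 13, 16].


Initial: [17, 63, 21, 13, 16]
Pass 1: [17, 21, 13, 16, 63] (3 swaps)
Pass 2: [17, 13, 16, 21, 63] (2 swaps)

After 2 passes: [17, 13, 16, 21, 63]


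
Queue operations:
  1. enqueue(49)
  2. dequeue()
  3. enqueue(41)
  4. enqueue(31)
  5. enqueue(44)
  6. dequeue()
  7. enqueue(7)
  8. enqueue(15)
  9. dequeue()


enqueue(49) -> [49]
dequeue()->49, []
enqueue(41) -> [41]
enqueue(31) -> [41, 31]
enqueue(44) -> [41, 31, 44]
dequeue()->41, [31, 44]
enqueue(7) -> [31, 44, 7]
enqueue(15) -> [31, 44, 7, 15]
dequeue()->31, [44, 7, 15]

Final queue: [44, 7, 15]


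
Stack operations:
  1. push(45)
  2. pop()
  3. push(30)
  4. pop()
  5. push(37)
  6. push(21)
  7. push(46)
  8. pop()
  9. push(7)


push(45) -> [45]
pop()->45, []
push(30) -> [30]
pop()->30, []
push(37) -> [37]
push(21) -> [37, 21]
push(46) -> [37, 21, 46]
pop()->46, [37, 21]
push(7) -> [37, 21, 7]

Final stack: [37, 21, 7]


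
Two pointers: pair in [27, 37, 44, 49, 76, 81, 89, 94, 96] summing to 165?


lo=0(27)+hi=8(96)=123
lo=1(37)+hi=8(96)=133
lo=2(44)+hi=8(96)=140
lo=3(49)+hi=8(96)=145
lo=4(76)+hi=8(96)=172
lo=4(76)+hi=7(94)=170
lo=4(76)+hi=6(89)=165

Yes: 76+89=165


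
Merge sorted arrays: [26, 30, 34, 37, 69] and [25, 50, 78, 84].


Take 25 from B
Take 26 from A
Take 30 from A
Take 34 from A
Take 37 from A
Take 50 from B
Take 69 from A

Merged: [25, 26, 30, 34, 37, 50, 69, 78, 84]


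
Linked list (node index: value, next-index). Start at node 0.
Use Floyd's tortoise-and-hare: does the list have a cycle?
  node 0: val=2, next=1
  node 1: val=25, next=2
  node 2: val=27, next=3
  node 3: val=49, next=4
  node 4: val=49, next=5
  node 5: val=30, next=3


Floyd's tortoise (slow, +1) and hare (fast, +2):
  init: slow=0, fast=0
  step 1: slow=1, fast=2
  step 2: slow=2, fast=4
  step 3: slow=3, fast=3
  slow == fast at node 3: cycle detected

Cycle: yes


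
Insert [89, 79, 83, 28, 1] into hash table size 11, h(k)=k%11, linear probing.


Insert 89: h=1 -> slot 1
Insert 79: h=2 -> slot 2
Insert 83: h=6 -> slot 6
Insert 28: h=6, 1 probes -> slot 7
Insert 1: h=1, 2 probes -> slot 3

Table: [None, 89, 79, 1, None, None, 83, 28, None, None, None]


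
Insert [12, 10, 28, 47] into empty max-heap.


Insert 12: [12]
Insert 10: [12, 10]
Insert 28: [28, 10, 12]
Insert 47: [47, 28, 12, 10]

Final heap: [47, 28, 12, 10]


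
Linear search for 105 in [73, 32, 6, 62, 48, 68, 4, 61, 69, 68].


i=0: 73!=105
i=1: 32!=105
i=2: 6!=105
i=3: 62!=105
i=4: 48!=105
i=5: 68!=105
i=6: 4!=105
i=7: 61!=105
i=8: 69!=105
i=9: 68!=105

Not found, 10 comps


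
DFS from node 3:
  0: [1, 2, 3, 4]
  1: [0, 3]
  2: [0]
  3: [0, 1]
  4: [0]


Visit 3, push [1, 0]
Visit 0, push [4, 2, 1]
Visit 1, push []
Visit 2, push []
Visit 4, push []

DFS order: [3, 0, 1, 2, 4]


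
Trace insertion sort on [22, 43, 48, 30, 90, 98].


Initial: [22, 43, 48, 30, 90, 98]
Insert 43: [22, 43, 48, 30, 90, 98]
Insert 48: [22, 43, 48, 30, 90, 98]
Insert 30: [22, 30, 43, 48, 90, 98]
Insert 90: [22, 30, 43, 48, 90, 98]
Insert 98: [22, 30, 43, 48, 90, 98]

Sorted: [22, 30, 43, 48, 90, 98]


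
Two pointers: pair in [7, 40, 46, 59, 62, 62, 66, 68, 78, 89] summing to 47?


lo=0(7)+hi=9(89)=96
lo=0(7)+hi=8(78)=85
lo=0(7)+hi=7(68)=75
lo=0(7)+hi=6(66)=73
lo=0(7)+hi=5(62)=69
lo=0(7)+hi=4(62)=69
lo=0(7)+hi=3(59)=66
lo=0(7)+hi=2(46)=53
lo=0(7)+hi=1(40)=47

Yes: 7+40=47


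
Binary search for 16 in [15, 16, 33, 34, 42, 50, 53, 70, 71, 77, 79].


Step 1: lo=0, hi=10, mid=5, val=50
Step 2: lo=0, hi=4, mid=2, val=33
Step 3: lo=0, hi=1, mid=0, val=15
Step 4: lo=1, hi=1, mid=1, val=16

Found at index 1
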